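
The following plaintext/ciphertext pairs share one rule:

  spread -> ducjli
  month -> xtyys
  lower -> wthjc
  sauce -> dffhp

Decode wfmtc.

labor

It's a Vigenère-style cipher with numeric key [11,5]: position i shifts by key[i mod 2].
Undoing it on wfmtc: w−11=l, f−5=a, m−11=b, t−5=o, c−11=r.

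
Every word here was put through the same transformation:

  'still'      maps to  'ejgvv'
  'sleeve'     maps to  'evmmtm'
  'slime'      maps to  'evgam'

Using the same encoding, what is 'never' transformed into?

fmtmz

s(18)→e(4) and t(19)→j(9) fit y≡5x+18 (mod 26); the inverse of 5 mod 26 is 21. Each letter's alphabet position (a=0..z=25) is mapped through 5·x+18 mod 26 — an affine cipher.
For never: n(13)→5·13+18≡5=f; e(4)→5·4+18≡12=m; v(21)→5·21+18≡19=t; e(4)→5·4+18≡12=m; r(17)→5·17+18≡25=z (all mod 26).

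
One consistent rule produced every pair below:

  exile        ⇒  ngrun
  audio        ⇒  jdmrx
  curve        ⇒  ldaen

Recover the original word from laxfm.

Every letter moves 9 places later in the alphabet, wrapping around z→a.
Reversing it on laxfm: l−9=c, a−9=r, x−9=o, f−9=w, m−9=d.

crowd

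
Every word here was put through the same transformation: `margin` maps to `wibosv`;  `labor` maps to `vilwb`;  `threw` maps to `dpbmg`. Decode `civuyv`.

salmon

Shifts by position in margin: pos 0: m→w (+10), pos 1: a→i (+8), pos 2: r→b (+10), pos 3: g→o (+8) — repeating every 2. It's a Vigenère-style cipher with numeric key [10,8]: position i shifts by key[i mod 2].
Reversing it on civuyv: c−10=s, i−8=a, v−10=l, u−8=m, y−10=o, v−8=n.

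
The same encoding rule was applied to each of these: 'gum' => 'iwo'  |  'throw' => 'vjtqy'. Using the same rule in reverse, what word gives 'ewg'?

Every letter moves 2 places later in the alphabet, wrapping around z→a.
Decoding ewg: e−2=c, w−2=u, g−2=e.

cue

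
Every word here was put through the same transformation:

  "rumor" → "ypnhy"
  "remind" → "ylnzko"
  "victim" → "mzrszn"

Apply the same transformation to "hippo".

r(17)→y(24) and u(20)→p(15) fit y≡23x+23 (mod 26); the inverse of 23 mod 26 is 17. This is an affine cipher: with a=0,…,z=25, each position x becomes (23x+23) mod 26.
Applying it to hippo: h(7)→23·7+23≡2=c; i(8)→23·8+23≡25=z; p(15)→23·15+23≡4=e; p(15)→23·15+23≡4=e; o(14)→23·14+23≡7=h (all mod 26).

czeeh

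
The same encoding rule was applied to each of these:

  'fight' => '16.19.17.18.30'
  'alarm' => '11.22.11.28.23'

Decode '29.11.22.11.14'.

Each letter is replaced by its alphabet position (a=1..z=26) + 10.
Decoding 29.11.22.11.14: 29→(29−10)÷1=19=s, 11→(11−10)÷1=1=a, 22→(22−10)÷1=12=l, 11→(11−10)÷1=1=a, 14→(14−10)÷1=4=d.

salad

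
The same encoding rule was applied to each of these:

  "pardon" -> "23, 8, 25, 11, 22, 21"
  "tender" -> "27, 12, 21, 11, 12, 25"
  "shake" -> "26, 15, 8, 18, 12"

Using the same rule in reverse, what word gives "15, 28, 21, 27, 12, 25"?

hunter

p is letter #16 and maps to 23: an offset of 7. Letters become their 1-based position plus 7 (so a→8, b→9, …).
Reversing it on 15, 28, 21, 27, 12, 25: 15→(15−7)÷1=8=h, 28→(28−7)÷1=21=u, 21→(21−7)÷1=14=n, 27→(27−7)÷1=20=t, 12→(12−7)÷1=5=e, 25→(25−7)÷1=18=r.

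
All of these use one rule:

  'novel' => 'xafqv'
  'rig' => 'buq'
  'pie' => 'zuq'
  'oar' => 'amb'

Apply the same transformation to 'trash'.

dbmcr

The shift depends on letter class: consonant n→x is +10, but vowel o→a is +12. Two shifts are in play — +12 for a/e/i/o/u, +10 for every other letter.
On trash: t(cons)+10=d, r(cons)+10=b, a(vowel)+12=m, s(cons)+10=c, h(cons)+10=r.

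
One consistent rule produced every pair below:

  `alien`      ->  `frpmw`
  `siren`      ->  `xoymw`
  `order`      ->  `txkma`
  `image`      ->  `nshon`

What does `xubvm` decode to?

sound

In alien: a→f is +5, l→r is +6, i→p is +7, e→m is +8 — the shift increases by 1 each position. Letter i (0-indexed) is shifted by i+5, so successive shifts are 5, 6, 7, ….
Undoing it on xubvm: x−5=s, u−6=o, b−7=u, v−8=n, m−9=d.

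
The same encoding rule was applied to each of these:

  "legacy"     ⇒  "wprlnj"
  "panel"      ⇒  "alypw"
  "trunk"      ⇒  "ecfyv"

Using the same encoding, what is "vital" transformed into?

gtelw

Compare letters: l→w is +11, e→p is +11, g→r is +11 — a constant shift. Every letter moves 11 places later in the alphabet, wrapping around z→a.
For vital: v+11=g, i+11=t, t+11=e, a+11=l, l+11=w.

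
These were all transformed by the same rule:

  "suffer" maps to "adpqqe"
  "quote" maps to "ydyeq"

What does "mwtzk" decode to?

enjoy

In suffer: s→a is +8, u→d is +9, f→p is +10, f→q is +11 — the shift increases by 1 each position. The shift increases by 1 at each position, starting from +8: 8, 9, 10, ….
Undoing it on mwtzk: m−8=e, w−9=n, t−10=j, z−11=o, k−12=y.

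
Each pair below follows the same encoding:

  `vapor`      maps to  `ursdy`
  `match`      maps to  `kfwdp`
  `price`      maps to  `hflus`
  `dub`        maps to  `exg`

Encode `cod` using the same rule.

The output letters match the input read backwards, each shifted +3: vapor reversed is ropav. The word is reversed, then every letter is shifted forward by 3.
On cod: reverse → doc; then shift: d+3=g, o+3=r, c+3=f.

grf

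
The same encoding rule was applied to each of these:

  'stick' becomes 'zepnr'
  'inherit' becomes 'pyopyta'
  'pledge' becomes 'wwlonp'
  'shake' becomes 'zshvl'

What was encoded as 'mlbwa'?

fault

A repeating key of period 2 is used — shifts +7, +11 over and over.
Decoding mlbwa: m−7=f, l−11=a, b−7=u, w−11=l, a−7=t.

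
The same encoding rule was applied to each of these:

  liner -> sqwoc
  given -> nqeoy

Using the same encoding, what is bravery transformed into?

In liner: l→s is +7, i→q is +8, n→w is +9, e→o is +10 — the shift increases by 1 each position. Letter i (0-indexed) is shifted by i+7, so successive shifts are 7, 8, 9, ….
Applying it to bravery: b+7=i, r+8=z, a+9=j, v+10=f, e+11=p, r+12=d, y+13=l.

izjfpdl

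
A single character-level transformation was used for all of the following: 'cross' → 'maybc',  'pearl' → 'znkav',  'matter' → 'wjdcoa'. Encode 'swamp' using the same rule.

cfkvz

Shifts by position in cross: pos 0: c→m (+10), pos 1: r→a (+9), pos 2: o→y (+10), pos 3: s→b (+9) — repeating every 2. The shifts repeat in a cycle of length 2: positions 0,1,… shift by +10, +9, then the pattern repeats.
On swamp: s+10=c, w+9=f, a+10=k, m+9=v, p+10=z.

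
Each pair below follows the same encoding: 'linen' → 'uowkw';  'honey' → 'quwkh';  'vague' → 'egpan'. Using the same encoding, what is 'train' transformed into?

cxjow

Shifts by position in linen: pos 0: l→u (+9), pos 1: i→o (+6), pos 2: n→w (+9), pos 3: e→k (+6) — repeating every 2. The shifts repeat in a cycle of length 2: positions 0,1,… shift by +9, +6, then the pattern repeats.
For train: t+9=c, r+6=x, a+9=j, i+6=o, n+9=w.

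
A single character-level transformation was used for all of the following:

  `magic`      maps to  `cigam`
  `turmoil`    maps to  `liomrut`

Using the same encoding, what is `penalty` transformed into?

ytlanep

The output letters match the input read backwards: magic reversed is cigam. The word is simply reversed.
Applying it to penalty: reverse → ytlanep.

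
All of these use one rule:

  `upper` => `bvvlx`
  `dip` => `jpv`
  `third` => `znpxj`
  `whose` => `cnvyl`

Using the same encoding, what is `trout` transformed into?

zxvbz

The rule splits by letter class: vowels +7, consonants +6.
Applying it to trout: t(cons)+6=z, r(cons)+6=x, o(vowel)+7=v, u(vowel)+7=b, t(cons)+6=z.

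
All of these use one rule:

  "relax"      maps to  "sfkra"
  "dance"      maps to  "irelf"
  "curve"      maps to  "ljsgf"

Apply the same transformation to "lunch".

r(17)→s(18) and e(4)→f(5) fit y≡23x+17 (mod 26); the inverse of 23 mod 26 is 17. This is an affine cipher: with a=0,…,z=25, each position x becomes (23x+17) mod 26.
On lunch: l(11)→23·11+17≡10=k; u(20)→23·20+17≡9=j; n(13)→23·13+17≡4=e; c(2)→23·2+17≡11=l; h(7)→23·7+17≡22=w (all mod 26).

kjelw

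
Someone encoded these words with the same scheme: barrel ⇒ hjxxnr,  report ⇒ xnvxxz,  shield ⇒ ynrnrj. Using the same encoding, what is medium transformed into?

The shift depends on letter class: consonant b→h is +6, but vowel a→j is +9. The rule splits by letter class: vowels +9, consonants +6.
For medium: m(cons)+6=s, e(vowel)+9=n, d(cons)+6=j, i(vowel)+9=r, u(vowel)+9=d, m(cons)+6=s.

snjrds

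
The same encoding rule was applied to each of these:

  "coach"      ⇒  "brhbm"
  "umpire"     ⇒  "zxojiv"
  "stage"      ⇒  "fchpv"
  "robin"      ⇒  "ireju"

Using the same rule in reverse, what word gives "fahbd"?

c(2)→b(1) and o(14)→r(17) fit y≡23x+7 (mod 26); the inverse of 23 mod 26 is 17. Each letter's alphabet position (a=0..z=25) is mapped through 23·x+7 mod 26 — an affine cipher.
Undoing it on fahbd: f(5)→17·(5−7)≡18=s; a(0)→17·(0−7)≡11=l; h(7)→17·(7−7)≡0=a; b(1)→17·(1−7)≡2=c; d(3)→17·(3−7)≡10=k (all mod 26).

slack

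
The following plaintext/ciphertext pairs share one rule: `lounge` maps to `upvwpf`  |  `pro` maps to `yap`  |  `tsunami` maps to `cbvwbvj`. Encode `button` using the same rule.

kvccpw

The rule splits by letter class: vowels +1, consonants +9.
Applying it to button: b(cons)+9=k, u(vowel)+1=v, t(cons)+9=c, t(cons)+9=c, o(vowel)+1=p, n(cons)+9=w.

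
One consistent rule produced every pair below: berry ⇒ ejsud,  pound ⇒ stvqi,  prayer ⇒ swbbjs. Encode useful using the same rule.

Shifts by position in berry: pos 0: b→e (+3), pos 1: e→j (+5), pos 2: r→s (+1), pos 3: r→u (+3), pos 4: y→d (+5) — repeating every 3. It's a Vigenère-style cipher with numeric key [3,5,1]: position i shifts by key[i mod 3].
On useful: u+3=x, s+5=x, e+1=f, f+3=i, u+5=z, l+1=m.

xxfizm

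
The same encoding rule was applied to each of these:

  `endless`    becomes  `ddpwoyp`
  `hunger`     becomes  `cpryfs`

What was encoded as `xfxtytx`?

The output letters match the input read backwards, each shifted +11: endless reversed is sseldne. Read the word backwards and shift each letter +11.
Decoding xfxtytx: shift back: x−11=m, f−11=u, x−11=m, t−11=i, y−11=n, t−11=i, x−11=m → muminim; then reverse → minimum.

minimum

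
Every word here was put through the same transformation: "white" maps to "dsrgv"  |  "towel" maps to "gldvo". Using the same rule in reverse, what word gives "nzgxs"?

match

Each pair mirrors across the alphabet (w↔d, h↔s, i↔r): positions sum to 25. Each letter is replaced by its mirror in the alphabet: a↔z, b↔y, c↔x, and so on (the Atbash cipher).
Undoing it on nzgxs: n↔m, z↔a, g↔t, x↔c, s↔h.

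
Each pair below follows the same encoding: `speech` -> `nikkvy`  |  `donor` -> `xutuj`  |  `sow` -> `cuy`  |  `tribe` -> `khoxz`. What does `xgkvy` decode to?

spear

The output letters match the input read backwards, each shifted +6: speech reversed is hceeps. Two steps: reverse the string, then apply a Caesar shift of +6.
Reversing it on xgkvy: shift back: x−6=r, g−6=a, k−6=e, v−6=p, y−6=s → raeps; then reverse → spear.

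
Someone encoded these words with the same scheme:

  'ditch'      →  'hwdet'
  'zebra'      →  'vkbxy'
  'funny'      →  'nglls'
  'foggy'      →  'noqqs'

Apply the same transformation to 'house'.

This is an affine cipher: with a=0,…,z=25, each position x becomes (3x+24) mod 26.
Applying it to house: h(7)→3·7+24≡19=t; o(14)→3·14+24≡14=o; u(20)→3·20+24≡6=g; s(18)→3·18+24≡0=a; e(4)→3·4+24≡10=k (all mod 26).

togak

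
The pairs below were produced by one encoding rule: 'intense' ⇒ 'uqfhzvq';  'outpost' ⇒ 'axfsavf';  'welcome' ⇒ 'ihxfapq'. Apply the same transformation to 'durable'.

Shifts by position in intense: pos 0: i→u (+12), pos 1: n→q (+3), pos 2: t→f (+12), pos 3: e→h (+3) — repeating every 2. The shifts repeat in a cycle of length 2: positions 0,1,… shift by +12, +3, then the pattern repeats.
Applying it to durable: d+12=p, u+3=x, r+12=d, a+3=d, b+12=n, l+3=o, e+12=q.

pxddnoq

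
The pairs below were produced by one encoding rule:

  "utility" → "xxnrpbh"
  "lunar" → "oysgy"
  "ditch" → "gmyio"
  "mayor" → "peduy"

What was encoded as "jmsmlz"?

In utility: u→x is +3, t→x is +4, i→n is +5, l→r is +6 — the shift increases by 1 each position. Each letter shifts forward by (position + 3), i.e. 3, 4, 5, … — the shift grows by one for each successive letter.
Decoding jmsmlz: j−3=g, m−4=i, s−5=n, m−6=g, l−7=e, z−8=r.

ginger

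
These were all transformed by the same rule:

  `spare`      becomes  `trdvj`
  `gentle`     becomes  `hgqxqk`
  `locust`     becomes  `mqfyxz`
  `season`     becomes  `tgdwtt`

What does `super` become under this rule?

twsiw

Letter i (0-indexed) is shifted by i+1, so successive shifts are 1, 2, 3, ….
Applying it to super: s+1=t, u+2=w, p+3=s, e+4=i, r+5=w.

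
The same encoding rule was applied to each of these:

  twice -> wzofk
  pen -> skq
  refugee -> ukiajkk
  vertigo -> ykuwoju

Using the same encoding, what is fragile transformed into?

iugjook

The shift depends on letter class: consonant t→w is +3, but vowel i→o is +6. Vowels shift forward by 6 and consonants shift forward by 3.
Applying it to fragile: f(cons)+3=i, r(cons)+3=u, a(vowel)+6=g, g(cons)+3=j, i(vowel)+6=o, l(cons)+3=o, e(vowel)+6=k.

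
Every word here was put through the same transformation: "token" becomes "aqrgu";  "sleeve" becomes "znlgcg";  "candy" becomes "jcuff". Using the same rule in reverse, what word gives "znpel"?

slice

A repeating key of period 2 is used — shifts +7, +2 over and over.
Decoding znpel: z−7=s, n−2=l, p−7=i, e−2=c, l−7=e.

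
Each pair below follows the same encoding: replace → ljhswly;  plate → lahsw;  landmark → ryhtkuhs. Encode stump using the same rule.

The output letters match the input read backwards, each shifted +7: replace reversed is ecalper. Read the word backwards and shift each letter +7.
Applying it to stump: reverse → pmuts; then shift: p+7=w, m+7=t, u+7=b, t+7=a, s+7=z.

wtbaz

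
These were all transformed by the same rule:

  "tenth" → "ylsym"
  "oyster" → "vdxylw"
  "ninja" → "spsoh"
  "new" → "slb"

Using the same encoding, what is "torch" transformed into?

yvwhm

The shift depends on letter class: consonant t→y is +5, but vowel e→l is +7. Two shifts are in play — +7 for a/e/i/o/u, +5 for every other letter.
For torch: t(cons)+5=y, o(vowel)+7=v, r(cons)+5=w, c(cons)+5=h, h(cons)+5=m.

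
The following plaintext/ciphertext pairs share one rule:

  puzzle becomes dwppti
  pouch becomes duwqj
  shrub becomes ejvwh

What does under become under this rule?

wlziv

p(15)→d(3) and u(20)→w(22) fit y≡9x+24 (mod 26); the inverse of 9 mod 26 is 3. Each letter's alphabet position (a=0..z=25) is mapped through 9·x+24 mod 26 — an affine cipher.
For under: u(20)→9·20+24≡22=w; n(13)→9·13+24≡11=l; d(3)→9·3+24≡25=z; e(4)→9·4+24≡8=i; r(17)→9·17+24≡21=v (all mod 26).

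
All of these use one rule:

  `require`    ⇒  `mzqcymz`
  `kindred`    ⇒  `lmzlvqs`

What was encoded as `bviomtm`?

elegant

The output letters match the input read backwards, each shifted +8: require reversed is eriuqer. The word is reversed, then every letter is shifted forward by 8.
Reversing it on bviomtm: shift back: b−8=t, v−8=n, i−8=a, o−8=g, m−8=e, t−8=l, m−8=e → tnagele; then reverse → elegant.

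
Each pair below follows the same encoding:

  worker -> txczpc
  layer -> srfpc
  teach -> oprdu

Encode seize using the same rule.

vpnyp

w(22)→t(19) and o(14)→x(23) fit y≡19x+17 (mod 26); the inverse of 19 mod 26 is 11. Each letter's alphabet position (a=0..z=25) is mapped through 19·x+17 mod 26 — an affine cipher.
Applying it to seize: s(18)→19·18+17≡21=v; e(4)→19·4+17≡15=p; i(8)→19·8+17≡13=n; z(25)→19·25+17≡24=y; e(4)→19·4+17≡15=p (all mod 26).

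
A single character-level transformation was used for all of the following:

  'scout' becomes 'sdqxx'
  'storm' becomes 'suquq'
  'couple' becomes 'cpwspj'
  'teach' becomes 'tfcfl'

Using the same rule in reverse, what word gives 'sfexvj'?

In scout: s→s is +0, c→d is +1, o→q is +2, u→x is +3 — the shift increases by 1 each position. Each letter shifts forward by its position index (0, 1, 2, …) — the shift grows by one for each successive letter.
Decoding sfexvj: s−0=s, f−1=e, e−2=c, x−3=u, v−4=r, j−5=e.

secure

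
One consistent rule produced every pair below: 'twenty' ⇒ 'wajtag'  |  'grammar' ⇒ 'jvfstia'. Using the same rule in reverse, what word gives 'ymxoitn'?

visible

In twenty: t→w is +3, w→a is +4, e→j is +5, n→t is +6 — the shift increases by 1 each position. Each letter shifts forward by (position + 3), i.e. 3, 4, 5, … — the shift grows by one for each successive letter.
Reversing it on ymxoitn: y−3=v, m−4=i, x−5=s, o−6=i, i−7=b, t−8=l, n−9=e.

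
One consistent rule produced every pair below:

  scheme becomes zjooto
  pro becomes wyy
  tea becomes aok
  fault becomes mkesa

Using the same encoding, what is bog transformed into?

iyn

The shift depends on letter class: consonant s→z is +7, but vowel e→o is +10. Two shifts are in play — +10 for a/e/i/o/u, +7 for every other letter.
On bog: b(cons)+7=i, o(vowel)+10=y, g(cons)+7=n.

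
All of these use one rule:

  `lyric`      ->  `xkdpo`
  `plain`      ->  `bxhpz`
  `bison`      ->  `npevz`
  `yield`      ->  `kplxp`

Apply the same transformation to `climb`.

The shift depends on letter class: consonant l→x is +12, but vowel i→p is +7. The rule splits by letter class: vowels +7, consonants +12.
For climb: c(cons)+12=o, l(cons)+12=x, i(vowel)+7=p, m(cons)+12=y, b(cons)+12=n.

oxpyn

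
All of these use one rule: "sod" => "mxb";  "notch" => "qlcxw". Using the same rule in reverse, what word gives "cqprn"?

Read the word backwards and shift each letter +9.
Reversing it on cqprn: shift back: c−9=t, q−9=h, p−9=g, r−9=i, n−9=e → thgie; then reverse → eight.

eight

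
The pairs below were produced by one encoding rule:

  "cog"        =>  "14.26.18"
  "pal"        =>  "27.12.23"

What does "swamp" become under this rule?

Letters become their 1-based position plus 11 (so a→12, b→13, …).
On swamp: s=19→30, w=23→34, a=1→12, m=13→24, p=16→27.

30.34.12.24.27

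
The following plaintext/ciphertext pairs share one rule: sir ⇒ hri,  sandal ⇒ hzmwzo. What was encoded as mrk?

Each pair mirrors across the alphabet (s↔h, i↔r, r↔i): positions sum to 25. This is the alphabet-reversal cipher (Atbash): a becomes z, b becomes y, etc.
Undoing it on mrk: m↔n, r↔i, k↔p.

nip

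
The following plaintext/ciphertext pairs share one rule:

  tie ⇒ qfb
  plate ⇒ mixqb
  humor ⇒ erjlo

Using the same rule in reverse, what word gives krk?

Compare letters: t→q is +23, i→f is +23, e→b is +23 — a constant shift. Each letter is shifted forward by 23 in the alphabet (a Caesar shift of +23).
Reversing it on krk: k−23=n, r−23=u, k−23=n.

nun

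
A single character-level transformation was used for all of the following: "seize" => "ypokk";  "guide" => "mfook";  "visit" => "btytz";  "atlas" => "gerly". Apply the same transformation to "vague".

blmfk

It's a Vigenère-style cipher with numeric key [6,11]: position i shifts by key[i mod 2].
Applying it to vague: v+6=b, a+11=l, g+6=m, u+11=f, e+6=k.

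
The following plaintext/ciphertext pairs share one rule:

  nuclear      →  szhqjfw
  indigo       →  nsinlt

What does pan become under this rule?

ufs

Compare letters: n→s is +5, u→z is +5, c→h is +5 — a constant shift. Every letter moves 5 places later in the alphabet, wrapping around z→a.
For pan: p+5=u, a+5=f, n+5=s.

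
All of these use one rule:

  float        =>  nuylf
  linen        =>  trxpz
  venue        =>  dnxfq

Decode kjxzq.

canoe

Letter i (0-indexed) is shifted by i+8, so successive shifts are 8, 9, 10, ….
Undoing it on kjxzq: k−8=c, j−9=a, x−10=n, z−11=o, q−12=e.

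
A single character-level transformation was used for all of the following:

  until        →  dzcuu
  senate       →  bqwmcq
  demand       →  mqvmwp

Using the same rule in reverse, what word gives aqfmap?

The shifts repeat in a cycle of length 2: positions 0,1,… shift by +9, +12, then the pattern repeats.
Decoding aqfmap: a−9=r, q−12=e, f−9=w, m−12=a, a−9=r, p−12=d.

reward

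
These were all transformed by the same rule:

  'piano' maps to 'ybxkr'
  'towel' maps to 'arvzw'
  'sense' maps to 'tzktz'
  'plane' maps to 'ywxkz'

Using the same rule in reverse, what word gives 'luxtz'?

p(15)→y(24) and i(8)→b(1) fit y≡7x+23 (mod 26); the inverse of 7 mod 26 is 15. Each letter's alphabet position (a=0..z=25) is mapped through 7·x+23 mod 26 — an affine cipher.
Decoding luxtz: l(11)→15·(11−23)≡2=c; u(20)→15·(20−23)≡7=h; x(23)→15·(23−23)≡0=a; t(19)→15·(19−23)≡18=s; z(25)→15·(25−23)≡4=e (all mod 26).

chase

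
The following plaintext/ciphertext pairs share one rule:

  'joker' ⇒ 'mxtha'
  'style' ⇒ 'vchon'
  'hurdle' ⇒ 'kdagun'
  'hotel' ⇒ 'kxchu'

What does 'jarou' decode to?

Shifts by position in joker: pos 0: j→m (+3), pos 1: o→x (+9), pos 2: k→t (+9), pos 3: e→h (+3), pos 4: r→a (+9) — repeating every 3. A repeating key of period 3 is used — shifts +3, +9, +9 over and over.
Undoing it on jarou: j−3=g, a−9=r, r−9=i, o−3=l, u−9=l.

grill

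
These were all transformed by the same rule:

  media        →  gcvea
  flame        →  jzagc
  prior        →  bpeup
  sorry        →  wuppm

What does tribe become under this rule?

m(12)→g(6) and e(4)→c(2) fit y≡7x+0 (mod 26); the inverse of 7 mod 26 is 15. Each letter's alphabet position (a=0..z=25) is mapped through 7·x+0 mod 26 — an affine cipher.
Applying it to tribe: t(19)→7·19+0≡3=d; r(17)→7·17+0≡15=p; i(8)→7·8+0≡4=e; b(1)→7·1+0≡7=h; e(4)→7·4+0≡2=c (all mod 26).

dpehc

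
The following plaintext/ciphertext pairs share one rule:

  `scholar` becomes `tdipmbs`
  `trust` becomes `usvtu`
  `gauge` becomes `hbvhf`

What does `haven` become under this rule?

This is a Caesar cipher with shift 1.
Applying it to haven: h+1=i, a+1=b, v+1=w, e+1=f, n+1=o.

ibwfo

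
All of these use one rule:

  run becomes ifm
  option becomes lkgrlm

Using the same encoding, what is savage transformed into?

Each pair mirrors across the alphabet (r↔i, u↔f, n↔m): positions sum to 25. Letters are reflected about the middle of the alphabet (position → 25−position): Atbash.
For savage: s↔h, a↔z, v↔e, a↔z, g↔t, e↔v.

hzeztv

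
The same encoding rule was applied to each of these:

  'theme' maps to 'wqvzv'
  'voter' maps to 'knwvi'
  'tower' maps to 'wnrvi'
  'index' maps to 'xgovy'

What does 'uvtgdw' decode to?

peanut

This is an affine cipher: with a=0,…,z=25, each position x becomes (7x+19) mod 26.
Decoding uvtgdw: u(20)→15·(20−19)≡15=p; v(21)→15·(21−19)≡4=e; t(19)→15·(19−19)≡0=a; g(6)→15·(6−19)≡13=n; d(3)→15·(3−19)≡20=u; w(22)→15·(22−19)≡19=t (all mod 26).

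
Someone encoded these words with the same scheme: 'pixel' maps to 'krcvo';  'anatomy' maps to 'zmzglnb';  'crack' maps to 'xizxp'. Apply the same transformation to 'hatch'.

szgxs

Each pair mirrors across the alphabet (p↔k, i↔r, x↔c): positions sum to 25. This is the alphabet-reversal cipher (Atbash): a becomes z, b becomes y, etc.
For hatch: h↔s, a↔z, t↔g, c↔x, h↔s.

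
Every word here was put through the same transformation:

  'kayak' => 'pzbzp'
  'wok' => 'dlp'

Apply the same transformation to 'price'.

kirxv

Each pair mirrors across the alphabet (k↔p, a↔z, y↔b): positions sum to 25. Each letter is replaced by its mirror in the alphabet: a↔z, b↔y, c↔x, and so on (the Atbash cipher).
Applying it to price: p↔k, r↔i, i↔r, c↔x, e↔v.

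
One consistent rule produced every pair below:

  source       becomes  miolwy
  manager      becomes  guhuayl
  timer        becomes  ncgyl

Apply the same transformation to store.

mnily

Compare letters: s→m is +20, o→i is +20, u→o is +20 — a constant shift. This is a Caesar cipher with shift 20.
On store: s+20=m, t+20=n, o+20=i, r+20=l, e+20=y.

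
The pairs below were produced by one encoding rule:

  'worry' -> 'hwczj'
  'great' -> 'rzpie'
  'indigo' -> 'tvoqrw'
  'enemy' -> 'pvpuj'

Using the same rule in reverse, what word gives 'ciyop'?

Shifts by position in worry: pos 0: w→h (+11), pos 1: o→w (+8), pos 2: r→c (+11), pos 3: r→z (+8) — repeating every 2. A repeating key of period 2 is used — shifts +11, +8 over and over.
Undoing it on ciyop: c−11=r, i−8=a, y−11=n, o−8=g, p−11=e.

range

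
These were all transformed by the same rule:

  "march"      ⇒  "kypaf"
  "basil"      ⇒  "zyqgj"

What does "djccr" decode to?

fleet

Compare letters: m→k is +24, a→y is +24, r→p is +24 — a constant shift. It's a constant shift of +24 (ROT24).
Reversing it on djccr: d−24=f, j−24=l, c−24=e, c−24=e, r−24=t.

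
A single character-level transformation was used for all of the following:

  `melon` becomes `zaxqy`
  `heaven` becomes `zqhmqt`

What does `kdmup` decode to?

diary

The output letters match the input read backwards, each shifted +12: melon reversed is nolem. Read the word backwards and shift each letter +12.
Reversing it on kdmup: shift back: k−12=y, d−12=r, m−12=a, u−12=i, p−12=d → yraid; then reverse → diary.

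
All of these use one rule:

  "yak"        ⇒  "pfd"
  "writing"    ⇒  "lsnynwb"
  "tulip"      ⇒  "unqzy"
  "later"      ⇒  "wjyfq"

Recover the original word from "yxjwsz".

The output letters match the input read backwards, each shifted +5: yak reversed is kay. Read the word backwards and shift each letter +5.
Undoing it on yxjwsz: shift back: y−5=t, x−5=s, j−5=e, w−5=r, s−5=n, z−5=u → tsernu; then reverse → unrest.

unrest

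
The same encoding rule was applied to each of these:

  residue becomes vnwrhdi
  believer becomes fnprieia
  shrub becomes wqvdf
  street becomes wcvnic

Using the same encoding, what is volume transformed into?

Shifts by position in residue: pos 0: r→v (+4), pos 1: e→n (+9), pos 2: s→w (+4), pos 3: i→r (+9) — repeating every 2. A repeating key of period 2 is used — shifts +4, +9 over and over.
Applying it to volume: v+4=z, o+9=x, l+4=p, u+9=d, m+4=q, e+9=n.

zxpdqn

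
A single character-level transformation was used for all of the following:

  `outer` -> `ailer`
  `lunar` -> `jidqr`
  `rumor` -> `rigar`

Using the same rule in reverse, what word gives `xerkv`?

o(14)→a(0) and u(20)→i(8) fit y≡23x+16 (mod 26); the inverse of 23 mod 26 is 17. Each letter's alphabet position (a=0..z=25) is mapped through 23·x+16 mod 26 — an affine cipher.
Reversing it on xerkv: x(23)→17·(23−16)≡15=p; e(4)→17·(4−16)≡4=e; r(17)→17·(17−16)≡17=r; k(10)→17·(10−16)≡2=c; v(21)→17·(21−16)≡7=h (all mod 26).

perch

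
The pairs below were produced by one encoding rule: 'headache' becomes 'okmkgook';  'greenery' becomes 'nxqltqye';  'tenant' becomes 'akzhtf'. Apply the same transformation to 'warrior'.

dgdyoay

Shifts by position in headache: pos 0: h→o (+7), pos 1: e→k (+6), pos 2: a→m (+12), pos 3: d→k (+7), pos 4: a→g (+6), pos 5: c→o (+12) — repeating every 3. A repeating key of period 3 is used — shifts +7, +6, +12 over and over.
On warrior: w+7=d, a+6=g, r+12=d, r+7=y, i+6=o, o+12=a, r+7=y.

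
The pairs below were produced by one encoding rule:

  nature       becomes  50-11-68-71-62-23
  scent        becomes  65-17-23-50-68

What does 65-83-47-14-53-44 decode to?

n(#14)→50 and a(#1)→11: differences scale by 3, so n = 3·pos + 8. The formula is n = 3×(alphabet index, a=1) + 8.
Decoding 65-83-47-14-53-44: 65→(65−8)÷3=19=s, 83→(83−8)÷3=25=y, 47→(47−8)÷3=13=m, 14→(14−8)÷3=2=b, 53→(53−8)÷3=15=o, 44→(44−8)÷3=12=l.

symbol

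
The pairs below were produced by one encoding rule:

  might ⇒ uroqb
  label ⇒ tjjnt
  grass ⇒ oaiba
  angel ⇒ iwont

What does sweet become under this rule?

Shifts by position in might: pos 0: m→u (+8), pos 1: i→r (+9), pos 2: g→o (+8), pos 3: h→q (+9) — repeating every 2. The shifts repeat in a cycle of length 2: positions 0,1,… shift by +8, +9, then the pattern repeats.
For sweet: s+8=a, w+9=f, e+8=m, e+9=n, t+8=b.

afmnb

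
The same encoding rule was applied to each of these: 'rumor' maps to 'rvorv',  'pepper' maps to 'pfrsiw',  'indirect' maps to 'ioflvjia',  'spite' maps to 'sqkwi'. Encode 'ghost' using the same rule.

In rumor: r→r is +0, u→v is +1, m→o is +2, o→r is +3 — the shift increases by 1 each position. Each letter shifts forward by its position index (0, 1, 2, …) — the shift grows by one for each successive letter.
For ghost: g+0=g, h+1=i, o+2=q, s+3=v, t+4=x.

giqvx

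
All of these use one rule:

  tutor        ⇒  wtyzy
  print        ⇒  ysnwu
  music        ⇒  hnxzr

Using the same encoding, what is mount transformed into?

ysztr

The output letters match the input read backwards, each shifted +5: tutor reversed is rotut. Two steps: reverse the string, then apply a Caesar shift of +5.
On mount: reverse → tnuom; then shift: t+5=y, n+5=s, u+5=z, o+5=t, m+5=r.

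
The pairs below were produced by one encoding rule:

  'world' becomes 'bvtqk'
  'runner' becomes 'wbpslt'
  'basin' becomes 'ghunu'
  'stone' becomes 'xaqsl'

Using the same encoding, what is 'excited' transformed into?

jeenagi

Shifts by position in world: pos 0: w→b (+5), pos 1: o→v (+7), pos 2: r→t (+2), pos 3: l→q (+5), pos 4: d→k (+7) — repeating every 3. The shifts repeat in a cycle of length 3: positions 0,1,… shift by +5, +7, +2, then the pattern repeats.
Applying it to excited: e+5=j, x+7=e, c+2=e, i+5=n, t+7=a, e+2=g, d+5=i.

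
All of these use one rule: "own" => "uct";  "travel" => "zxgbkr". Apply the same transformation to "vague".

Compare letters: o→u is +6, w→c is +6, n→t is +6 — a constant shift. This is a Caesar cipher with shift 6.
On vague: v+6=b, a+6=g, g+6=m, u+6=a, e+6=k.

bgmak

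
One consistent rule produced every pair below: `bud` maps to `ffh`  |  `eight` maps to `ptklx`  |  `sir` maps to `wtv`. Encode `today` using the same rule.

The shift depends on letter class: consonant b→f is +4, but vowel u→f is +11. Two shifts are in play — +11 for a/e/i/o/u, +4 for every other letter.
Applying it to today: t(cons)+4=x, o(vowel)+11=z, d(cons)+4=h, a(vowel)+11=l, y(cons)+4=c.

xzhlc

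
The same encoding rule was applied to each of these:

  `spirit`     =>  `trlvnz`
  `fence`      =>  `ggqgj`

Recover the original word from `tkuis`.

Letter i (0-indexed) is shifted by i+1, so successive shifts are 1, 2, 3, ….
Reversing it on tkuis: t−1=s, k−2=i, u−3=r, i−4=e, s−5=n.

siren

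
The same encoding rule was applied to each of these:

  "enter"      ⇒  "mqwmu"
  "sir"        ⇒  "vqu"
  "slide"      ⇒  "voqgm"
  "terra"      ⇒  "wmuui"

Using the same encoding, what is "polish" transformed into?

The rule splits by letter class: vowels +8, consonants +3.
For polish: p(cons)+3=s, o(vowel)+8=w, l(cons)+3=o, i(vowel)+8=q, s(cons)+3=v, h(cons)+3=k.

swoqvk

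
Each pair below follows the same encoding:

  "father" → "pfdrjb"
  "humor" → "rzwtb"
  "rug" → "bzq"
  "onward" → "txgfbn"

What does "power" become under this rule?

The shift depends on letter class: consonant f→p is +10, but vowel a→f is +5. Two shifts are in play — +5 for a/e/i/o/u, +10 for every other letter.
For power: p(cons)+10=z, o(vowel)+5=t, w(cons)+10=g, e(vowel)+5=j, r(cons)+10=b.

ztgjb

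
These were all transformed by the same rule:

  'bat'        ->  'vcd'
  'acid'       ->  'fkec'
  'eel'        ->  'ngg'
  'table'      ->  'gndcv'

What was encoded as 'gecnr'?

Two steps: reverse the string, then apply a Caesar shift of +2.
Undoing it on gecnr: shift back: g−2=e, e−2=c, c−2=a, n−2=l, r−2=p → ecalp; then reverse → place.

place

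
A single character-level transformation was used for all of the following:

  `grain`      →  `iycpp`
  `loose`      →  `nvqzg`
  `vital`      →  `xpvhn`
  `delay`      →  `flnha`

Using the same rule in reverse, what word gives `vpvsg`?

title

Shifts by position in grain: pos 0: g→i (+2), pos 1: r→y (+7), pos 2: a→c (+2), pos 3: i→p (+7) — repeating every 2. A repeating key of period 2 is used — shifts +2, +7 over and over.
Decoding vpvsg: v−2=t, p−7=i, v−2=t, s−7=l, g−2=e.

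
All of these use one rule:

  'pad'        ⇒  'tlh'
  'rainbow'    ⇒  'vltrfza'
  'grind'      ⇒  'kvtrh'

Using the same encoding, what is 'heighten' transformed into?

lptklxpr

Two shifts are in play — +11 for a/e/i/o/u, +4 for every other letter.
Applying it to heighten: h(cons)+4=l, e(vowel)+11=p, i(vowel)+11=t, g(cons)+4=k, h(cons)+4=l, t(cons)+4=x, e(vowel)+11=p, n(cons)+4=r.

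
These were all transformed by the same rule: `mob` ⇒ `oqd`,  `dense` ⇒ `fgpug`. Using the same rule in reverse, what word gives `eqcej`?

coach

Compare letters: m→o is +2, o→q is +2, b→d is +2 — a constant shift. This is a Caesar cipher with shift 2.
Decoding eqcej: e−2=c, q−2=o, c−2=a, e−2=c, j−2=h.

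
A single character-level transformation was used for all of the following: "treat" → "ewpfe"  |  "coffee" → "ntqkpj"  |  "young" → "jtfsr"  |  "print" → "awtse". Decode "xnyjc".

Shifts by position in treat: pos 0: t→e (+11), pos 1: r→w (+5), pos 2: e→p (+11), pos 3: a→f (+5) — repeating every 2. A repeating key of period 2 is used — shifts +11, +5 over and over.
Undoing it on xnyjc: x−11=m, n−5=i, y−11=n, j−5=e, c−11=r.

miner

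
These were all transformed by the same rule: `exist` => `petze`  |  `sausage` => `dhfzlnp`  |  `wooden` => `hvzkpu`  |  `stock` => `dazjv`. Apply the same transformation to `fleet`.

qsple

Shifts by position in exist: pos 0: e→p (+11), pos 1: x→e (+7), pos 2: i→t (+11), pos 3: s→z (+7) — repeating every 2. A repeating key of period 2 is used — shifts +11, +7 over and over.
For fleet: f+11=q, l+7=s, e+11=p, e+7=l, t+11=e.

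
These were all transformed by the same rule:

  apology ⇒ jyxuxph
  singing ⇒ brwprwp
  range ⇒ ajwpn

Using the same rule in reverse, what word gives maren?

drive

Compare letters: a→j is +9, p→y is +9, o→x is +9 — a constant shift. It's a constant shift of +9 (ROT9).
Undoing it on maren: m−9=d, a−9=r, r−9=i, e−9=v, n−9=e.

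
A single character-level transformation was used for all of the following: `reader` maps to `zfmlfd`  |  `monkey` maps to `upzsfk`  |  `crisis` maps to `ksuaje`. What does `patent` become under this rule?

The shifts repeat in a cycle of length 3: positions 0,1,… shift by +8, +1, +12, then the pattern repeats.
Applying it to patent: p+8=x, a+1=b, t+12=f, e+8=m, n+1=o, t+12=f.

xbfmof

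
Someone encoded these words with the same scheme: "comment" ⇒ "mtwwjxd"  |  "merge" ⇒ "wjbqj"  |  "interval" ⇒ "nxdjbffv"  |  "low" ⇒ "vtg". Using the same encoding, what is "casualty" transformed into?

mfczfvdi

Vowels shift forward by 5 and consonants shift forward by 10.
On casualty: c(cons)+10=m, a(vowel)+5=f, s(cons)+10=c, u(vowel)+5=z, a(vowel)+5=f, l(cons)+10=v, t(cons)+10=d, y(cons)+10=i.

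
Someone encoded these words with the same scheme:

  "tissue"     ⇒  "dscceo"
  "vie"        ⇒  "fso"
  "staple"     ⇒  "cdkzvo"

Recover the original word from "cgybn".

sword

This is a Caesar cipher with shift 10.
Undoing it on cgybn: c−10=s, g−10=w, y−10=o, b−10=r, n−10=d.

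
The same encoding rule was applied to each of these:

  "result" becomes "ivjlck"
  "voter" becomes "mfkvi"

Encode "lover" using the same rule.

cfmvi

Compare letters: r→i is +17, e→v is +17, s→j is +17 — a constant shift. Every letter moves 17 places later in the alphabet, wrapping around z→a.
For lover: l+17=c, o+17=f, v+17=m, e+17=v, r+17=i.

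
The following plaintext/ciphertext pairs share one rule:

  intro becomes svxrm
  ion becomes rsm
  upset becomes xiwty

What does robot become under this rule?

xsfsv

The output letters match the input read backwards, each shifted +4: intro reversed is ortni. Two steps: reverse the string, then apply a Caesar shift of +4.
For robot: reverse → tobor; then shift: t+4=x, o+4=s, b+4=f, o+4=s, r+4=v.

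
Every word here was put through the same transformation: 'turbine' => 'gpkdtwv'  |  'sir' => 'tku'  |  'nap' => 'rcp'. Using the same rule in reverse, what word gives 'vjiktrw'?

upright

The output letters match the input read backwards, each shifted +2: turbine reversed is enibrut. The word is reversed, then every letter is shifted forward by 2.
Reversing it on vjiktrw: shift back: v−2=t, j−2=h, i−2=g, k−2=i, t−2=r, r−2=p, w−2=u → thgirpu; then reverse → upright.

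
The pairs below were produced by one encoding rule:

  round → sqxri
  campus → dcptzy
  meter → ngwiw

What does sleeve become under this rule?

In round: r→s is +1, o→q is +2, u→x is +3, n→r is +4 — the shift increases by 1 each position. The shift increases by 1 at each position, starting from +1: 1, 2, 3, ….
Applying it to sleeve: s+1=t, l+2=n, e+3=h, e+4=i, v+5=a, e+6=k.

tnhiak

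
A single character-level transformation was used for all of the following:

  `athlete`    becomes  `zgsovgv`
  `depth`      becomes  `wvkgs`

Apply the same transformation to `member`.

nvnyvi

This is the alphabet-reversal cipher (Atbash): a becomes z, b becomes y, etc.
On member: m↔n, e↔v, m↔n, b↔y, e↔v, r↔i.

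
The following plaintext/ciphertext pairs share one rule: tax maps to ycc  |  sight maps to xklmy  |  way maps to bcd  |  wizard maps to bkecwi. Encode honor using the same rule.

The shift depends on letter class: consonant t→y is +5, but vowel a→c is +2. The rule splits by letter class: vowels +2, consonants +5.
Applying it to honor: h(cons)+5=m, o(vowel)+2=q, n(cons)+5=s, o(vowel)+2=q, r(cons)+5=w.

mqsqw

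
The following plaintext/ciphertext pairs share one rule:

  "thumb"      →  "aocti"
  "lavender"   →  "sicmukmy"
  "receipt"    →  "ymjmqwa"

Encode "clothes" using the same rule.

jswaomz

Vowels shift forward by 8 and consonants shift forward by 7.
For clothes: c(cons)+7=j, l(cons)+7=s, o(vowel)+8=w, t(cons)+7=a, h(cons)+7=o, e(vowel)+8=m, s(cons)+7=z.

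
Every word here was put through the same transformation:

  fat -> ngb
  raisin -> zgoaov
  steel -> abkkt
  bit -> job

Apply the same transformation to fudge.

nalok

The shift depends on letter class: consonant f→n is +8, but vowel a→g is +6. The rule splits by letter class: vowels +6, consonants +8.
On fudge: f(cons)+8=n, u(vowel)+6=a, d(cons)+8=l, g(cons)+8=o, e(vowel)+6=k.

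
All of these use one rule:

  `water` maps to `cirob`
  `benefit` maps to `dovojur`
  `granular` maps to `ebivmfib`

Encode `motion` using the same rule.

aqruqv

w(22)→c(2) and a(0)→i(8) fit y≡21x+8 (mod 26); the inverse of 21 mod 26 is 5. This is an affine cipher: with a=0,…,z=25, each position x becomes (21x+8) mod 26.
For motion: m(12)→21·12+8≡0=a; o(14)→21·14+8≡16=q; t(19)→21·19+8≡17=r; i(8)→21·8+8≡20=u; o(14)→21·14+8≡16=q; n(13)→21·13+8≡21=v (all mod 26).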